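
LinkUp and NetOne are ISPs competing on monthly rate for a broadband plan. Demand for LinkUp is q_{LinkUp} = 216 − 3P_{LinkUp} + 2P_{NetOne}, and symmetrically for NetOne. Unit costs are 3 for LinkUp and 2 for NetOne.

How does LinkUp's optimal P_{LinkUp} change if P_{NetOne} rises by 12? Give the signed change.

4

LinkUp's profit: π = (P_{LinkUp} − 3)(216 − 3P_{LinkUp} + 2P_{NetOne}).
∂π/∂P_{LinkUp} = 225 − 6P_{LinkUp} + 2P_{NetOne} = 0 ⇒ P_{LinkUp} = 37.5 + (1/3)P_{NetOne}.
The reaction-function slope is 1/3, so a 12-unit rise in P_{NetOne} moves P_{LinkUp} by 1/3 × 12 = 4. LinkUp's best response rises — the actions are strategic complements.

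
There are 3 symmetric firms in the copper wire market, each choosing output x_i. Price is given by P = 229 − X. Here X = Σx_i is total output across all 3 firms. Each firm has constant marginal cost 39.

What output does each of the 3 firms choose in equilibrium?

47.5

A representative firm's profit is π_i = x_i(229 − X) − 39x_i, with X = x_i + Σ_{j≠i} x_j.
First-order condition: 190 − 2x_i − Σ_{j≠i} x_j = 0.
In a symmetric equilibrium every firm chooses the same x, so Σ_{j≠i} x_j = 2x. The condition becomes 190 − 4x = 0, giving x = 190/4 = 47.5.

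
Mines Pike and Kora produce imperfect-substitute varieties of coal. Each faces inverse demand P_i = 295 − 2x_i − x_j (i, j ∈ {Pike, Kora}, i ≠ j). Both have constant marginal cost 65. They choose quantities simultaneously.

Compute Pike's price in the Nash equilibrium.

Mine Pike's profit: π = x_{Pike}(295 − 2x_{Pike} − x_{Kora}) − 65x_{Pike}.
∂π/∂x_{Pike} = 230 − 4x_{Pike} − x_{Kora} = 0 ⇒ x_{Pike} = 57.5 − 0.25x_{Kora}.
Setting x_{Pike} = x_{Kora} in the reaction function: x_{Pike} = 57.5 − 0.25x_{Pike}, so x_{Pike} = 57.5 / 1.25 = 46.
P_{Pike} = 295 − 2·46 − 46 = 157.

157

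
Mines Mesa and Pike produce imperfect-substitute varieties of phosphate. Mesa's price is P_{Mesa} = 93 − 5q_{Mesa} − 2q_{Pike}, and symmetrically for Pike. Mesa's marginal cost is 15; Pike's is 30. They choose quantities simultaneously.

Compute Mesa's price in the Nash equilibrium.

Mine Mesa's profit: π = q_{Mesa}(93 − 5q_{Mesa} − 2q_{Pike}) − 15q_{Mesa}.
∂π/∂q_{Mesa} = 78 − 10q_{Mesa} − 2q_{Pike} = 0 ⇒ q_{Mesa} = 7.8 − 0.2q_{Pike}.
Similarly q_{Pike} = 6.3 − 0.2q_{Mesa}.
Plugging q_{Pike} into Mesa's best response: q_{Mesa} = 7.8 − 0.2(6.3 − 0.2q_{Mesa}) ⇒ 0.96q_{Mesa} = 6.54, so q_{Mesa} = 6.8125.
Then q_{Pike} = 6.3 − 0.2·6.8125 = 4.9375.
P_{Mesa} = 93 − 5·6.8125 − 2·4.9375 = 49.0625.

49.0625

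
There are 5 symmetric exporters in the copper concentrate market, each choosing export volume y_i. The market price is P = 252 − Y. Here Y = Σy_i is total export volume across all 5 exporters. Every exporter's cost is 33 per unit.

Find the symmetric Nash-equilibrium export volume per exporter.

36.5

A representative exporter's profit is π_i = y_i(252 − Y) − 33y_i, with Y = y_i + Σ_{j≠i} y_j.
First-order condition: 219 − 2y_i − Σ_{j≠i} y_j = 0.
In a symmetric equilibrium every exporter chooses the same y, so Σ_{j≠i} y_j = 4y. The condition becomes 219 − 6y = 0, giving y = 219/6 = 36.5.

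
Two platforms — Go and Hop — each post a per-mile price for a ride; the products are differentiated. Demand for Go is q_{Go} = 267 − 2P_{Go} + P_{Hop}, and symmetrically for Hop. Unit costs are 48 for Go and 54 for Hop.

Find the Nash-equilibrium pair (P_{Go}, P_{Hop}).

Go's profit: π = (P_{Go} − 48)(267 − 2P_{Go} + P_{Hop}).
∂π/∂P_{Go} = 363 − 4P_{Go} + P_{Hop} = 0 ⇒ P_{Go} = 90.75 + 0.25P_{Hop}.
Similarly P_{Hop} = 93.75 + 0.25P_{Go}.
Substituting the second reaction function into the first: P_{Go} = 90.75 + 0.25(93.75 + 0.25P_{Go}), which gives 0.9375P_{Go} = 114.1875 ⇒ P_{Go} = 121.8.
Then P_{Hop} = 93.75 + 0.25·121.8 = 124.2.

121.8, 124.2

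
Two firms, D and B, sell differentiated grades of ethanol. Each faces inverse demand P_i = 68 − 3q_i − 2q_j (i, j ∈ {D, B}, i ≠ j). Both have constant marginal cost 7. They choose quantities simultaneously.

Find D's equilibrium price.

Firm D's profit: π = q_D(68 − 3q_D − 2q_B) − 7q_D.
∂π/∂q_D = 61 − 6q_D − 2q_B = 0 ⇒ q_D = 61/6 − (1/3)q_B.
The game is symmetric, so in equilibrium q_B = q_D: the reaction function gives (4/3)q_D = 61/6, hence q_D = 7.625.
P_D = 68 − 3·7.625 − 2·7.625 = 29.875.

29.875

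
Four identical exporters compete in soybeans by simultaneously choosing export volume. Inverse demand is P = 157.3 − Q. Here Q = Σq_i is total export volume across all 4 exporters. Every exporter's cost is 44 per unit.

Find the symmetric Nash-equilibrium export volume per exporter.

22.66

A representative exporter's profit is π_i = q_i(157.3 − Q) − 44q_i, with Q = q_i + Σ_{j≠i} q_j.
First-order condition: 113.3 − 2q_i − Σ_{j≠i} q_j = 0.
In a symmetric equilibrium every exporter chooses the same q, so Σ_{j≠i} q_j = 3q. The condition becomes 113.3 − 5q = 0, giving q = 113.3/5 = 22.66.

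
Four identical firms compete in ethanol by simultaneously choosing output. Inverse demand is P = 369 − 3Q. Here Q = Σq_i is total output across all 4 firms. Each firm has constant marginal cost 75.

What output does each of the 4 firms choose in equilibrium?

19.6

A representative firm's profit is π_i = q_i(369 − 3Q) − 75q_i, with Q = q_i + Σ_{j≠i} q_j.
First-order condition: 294 − 6q_i − 3Σ_{j≠i} q_j = 0.
With identical firms, set every q_j = q: then 294 − 6q − 9q = 0, i.e. q = 294/15 = 19.6.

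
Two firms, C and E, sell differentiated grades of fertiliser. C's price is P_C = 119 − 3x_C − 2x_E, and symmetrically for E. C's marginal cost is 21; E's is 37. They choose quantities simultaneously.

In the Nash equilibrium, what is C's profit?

Firm C's profit: π = x_C(119 − 3x_C − 2x_E) − 21x_C.
∂π/∂x_C = 98 − 6x_C − 2x_E = 0 ⇒ x_C = 49/3 − (1/3)x_E.
Similarly x_E = 41/3 − (1/3)x_C.
Solving the two reaction functions simultaneously: (1 − (−1/3)(−1/3))x_C = 49/3 − (1/3)·(41/3), so (8/9)x_C = 106/9 and x_C = 13.25.
Then x_E = 41/3 − (1/3)·13.25 = 9.25.
P_C = 119 − 3·13.25 − 2·9.25 = 60.75.
Profit = (60.75 − 21)·13.25 = 526.6875.

526.6875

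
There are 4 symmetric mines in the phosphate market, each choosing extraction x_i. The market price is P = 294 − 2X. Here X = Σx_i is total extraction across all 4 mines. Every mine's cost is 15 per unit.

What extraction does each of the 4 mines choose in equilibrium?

A representative mine's profit is π_i = x_i(294 − 2X) − 15x_i, with X = x_i + Σ_{j≠i} x_j.
First-order condition: 279 − 4x_i − 2Σ_{j≠i} x_j = 0.
Imposing symmetry (x_j = x for all j) turns Σ_{j≠i} x_j into 3x, so 279 = 10x and x = 27.9.

27.9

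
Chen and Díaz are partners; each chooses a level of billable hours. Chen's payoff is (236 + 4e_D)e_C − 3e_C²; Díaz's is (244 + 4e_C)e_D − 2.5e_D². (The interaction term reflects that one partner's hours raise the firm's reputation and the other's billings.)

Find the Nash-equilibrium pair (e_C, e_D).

154, 172

Expanding Chen's payoff: 236e_C + 4e_De_C − 3e_C².
∂π/∂e_C = 236 + 4e_D − 6e_C = 0, so e_C = 118/3 + (2/3)e_D.
Likewise for Díaz: e_D = 48.8 + 0.8e_C.
Substituting the second reaction function into the first: e_C = 118/3 + (2/3)(48.8 + 0.8e_C), which gives (7/15)e_C = 1078/15 ⇒ e_C = 154.
Then e_D = 48.8 + 0.8·154 = 172.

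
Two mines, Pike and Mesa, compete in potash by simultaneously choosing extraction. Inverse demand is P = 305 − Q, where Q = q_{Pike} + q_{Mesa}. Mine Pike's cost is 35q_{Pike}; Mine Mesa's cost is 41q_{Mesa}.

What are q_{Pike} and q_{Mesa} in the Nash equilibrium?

92, 86

Mine Pike's profit: π = q_{Pike}(305 − (q_{Pike} + q_{Mesa})) − 35q_{Pike}.
∂π/∂q_{Pike} = 270 − 2q_{Pike} − q_{Mesa} = 0, so q_{Pike} = 135 − 0.5q_{Mesa}.
By the same steps for Mesa: q_{Mesa} = 132 − 0.5q_{Pike}.
Plugging q_{Mesa} into Pike's best response: q_{Pike} = 135 − 0.5(132 − 0.5q_{Pike}) ⇒ 0.75q_{Pike} = 69, so q_{Pike} = 92.
Then q_{Mesa} = 132 − 0.5·92 = 86.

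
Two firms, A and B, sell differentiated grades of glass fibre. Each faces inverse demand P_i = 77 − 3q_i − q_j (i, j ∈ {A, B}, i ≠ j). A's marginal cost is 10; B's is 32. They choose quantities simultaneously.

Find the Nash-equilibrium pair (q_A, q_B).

Firm A's profit: π = q_A(77 − 3q_A − q_B) − 10q_A.
∂π/∂q_A = 67 − 6q_A − q_B = 0 ⇒ q_A = 67/6 − (1/6)q_B.
Similarly q_B = 7.5 − (1/6)q_A.
Solving the two reaction functions simultaneously: (1 − (−1/6)(−1/6))q_A = 67/6 − (1/6)·7.5, so (35/36)q_A = 119/12 and q_A = 10.2.
Then q_B = 7.5 − (1/6)·10.2 = 5.8.

10.2, 5.8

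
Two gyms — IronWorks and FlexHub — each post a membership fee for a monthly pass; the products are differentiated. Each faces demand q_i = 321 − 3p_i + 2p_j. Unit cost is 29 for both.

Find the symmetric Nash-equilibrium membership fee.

102

IronWorks's profit: π = (p_{IronWorks} − 29)(321 − 3p_{IronWorks} + 2p_{FlexHub}).
∂π/∂p_{IronWorks} = 408 − 6p_{IronWorks} + 2p_{FlexHub} = 0 ⇒ p_{IronWorks} = 68 + (1/3)p_{FlexHub}.
Setting p_{IronWorks} = p_{FlexHub} in the reaction function: p_{IronWorks} = 68 + (1/3)p_{IronWorks}, so p_{IronWorks} = 68 / (2/3) = 102.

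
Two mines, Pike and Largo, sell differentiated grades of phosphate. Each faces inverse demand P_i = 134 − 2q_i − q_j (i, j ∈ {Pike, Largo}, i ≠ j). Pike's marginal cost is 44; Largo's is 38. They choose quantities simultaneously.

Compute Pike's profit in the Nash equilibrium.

Mine Pike's profit: π = q_{Pike}(134 − 2q_{Pike} − q_{Largo}) − 44q_{Pike}.
∂π/∂q_{Pike} = 90 − 4q_{Pike} − q_{Largo} = 0 ⇒ q_{Pike} = 22.5 − 0.25q_{Largo}.
Similarly q_{Largo} = 24 − 0.25q_{Pike}.
Substituting the second reaction function into the first: q_{Pike} = 22.5 − 0.25(24 − 0.25q_{Pike}), which gives 0.9375q_{Pike} = 16.5 ⇒ q_{Pike} = 17.6.
Then q_{Largo} = 24 − 0.25·17.6 = 19.6.
P_{Pike} = 134 − 2·17.6 − 19.6 = 79.2.
Profit = (79.2 − 44)·17.6 = 619.52.

619.52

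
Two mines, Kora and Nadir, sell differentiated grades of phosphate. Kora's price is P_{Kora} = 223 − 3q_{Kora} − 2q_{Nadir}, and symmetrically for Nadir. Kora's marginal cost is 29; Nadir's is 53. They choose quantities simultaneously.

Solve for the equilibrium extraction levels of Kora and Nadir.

Mine Kora's profit: π = q_{Kora}(223 − 3q_{Kora} − 2q_{Nadir}) − 29q_{Kora}.
∂π/∂q_{Kora} = 194 − 6q_{Kora} − 2q_{Nadir} = 0 ⇒ q_{Kora} = 97/3 − (1/3)q_{Nadir}.
Similarly q_{Nadir} = 85/3 − (1/3)q_{Kora}.
Solving the two reaction functions simultaneously: (1 − (−1/3)(−1/3))q_{Kora} = 97/3 − (1/3)·(85/3), so (8/9)q_{Kora} = 206/9 and q_{Kora} = 25.75.
Then q_{Nadir} = 85/3 − (1/3)·25.75 = 19.75.

25.75, 19.75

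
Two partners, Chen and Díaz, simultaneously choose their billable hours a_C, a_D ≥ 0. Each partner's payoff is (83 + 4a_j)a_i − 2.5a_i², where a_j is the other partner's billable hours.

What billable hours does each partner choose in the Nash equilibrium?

83

Chen's payoff is (83 + 4a_D)a_C − 2.5a_C².
∂π/∂a_C = 83 + 4a_D − 5a_C = 0, so a_C = 16.6 + 0.8a_D.
Setting a_C = a_D in the reaction function: a_C = 16.6 + 0.8a_C, so a_C = 16.6 / 0.2 = 83.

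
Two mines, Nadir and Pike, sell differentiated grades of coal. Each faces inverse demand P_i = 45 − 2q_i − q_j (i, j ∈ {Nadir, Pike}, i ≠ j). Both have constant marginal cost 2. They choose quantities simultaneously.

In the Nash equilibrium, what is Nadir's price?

19.2

Mine Nadir's profit: π = q_{Nadir}(45 − 2q_{Nadir} − q_{Pike}) − 2q_{Nadir}.
∂π/∂q_{Nadir} = 43 − 4q_{Nadir} − q_{Pike} = 0 ⇒ q_{Nadir} = 10.75 − 0.25q_{Pike}.
Setting q_{Nadir} = q_{Pike} in the reaction function: q_{Nadir} = 10.75 − 0.25q_{Nadir}, so q_{Nadir} = 10.75 / 1.25 = 8.6.
P_{Nadir} = 45 − 2·8.6 − 8.6 = 19.2.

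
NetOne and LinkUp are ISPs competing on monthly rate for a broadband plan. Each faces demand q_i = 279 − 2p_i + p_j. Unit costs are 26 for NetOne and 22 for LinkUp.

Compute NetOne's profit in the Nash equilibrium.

14044.88

NetOne's profit: π = (p_{NetOne} − 26)(279 − 2p_{NetOne} + p_{LinkUp}).
∂π/∂p_{NetOne} = 331 − 4p_{NetOne} + p_{LinkUp} = 0 ⇒ p_{NetOne} = 82.75 + 0.25p_{LinkUp}.
Similarly p_{LinkUp} = 80.75 + 0.25p_{NetOne}.
Solving the two reaction functions simultaneously: (1 − (0.25)(0.25))p_{NetOne} = 82.75 + 0.25·80.75, so 0.9375p_{NetOne} = 102.9375 and p_{NetOne} = 109.8.
Then p_{LinkUp} = 80.75 + 0.25·109.8 = 108.2.
q_{NetOne} = 279 − 2·109.8 + 108.2 = 167.6.
Profit = (109.8 − 26)·167.6 = 14044.88.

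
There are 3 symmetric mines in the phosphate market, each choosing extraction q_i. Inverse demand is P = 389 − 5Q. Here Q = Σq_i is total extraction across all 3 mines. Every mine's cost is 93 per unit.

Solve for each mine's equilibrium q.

A representative mine's profit is π_i = q_i(389 − 5Q) − 93q_i, with Q = q_i + Σ_{j≠i} q_j.
First-order condition: 296 − 10q_i − 5Σ_{j≠i} q_j = 0.
Imposing symmetry (q_j = q for all j) turns Σ_{j≠i} q_j into 2q, so 296 = 20q and q = 14.8.

14.8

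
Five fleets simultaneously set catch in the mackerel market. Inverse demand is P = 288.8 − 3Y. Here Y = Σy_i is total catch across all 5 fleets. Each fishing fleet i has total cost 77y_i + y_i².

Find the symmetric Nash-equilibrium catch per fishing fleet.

10.59

A representative fishing fleet's profit is π_i = y_i(288.8 − 3Y) − 77y_i − y_i², with Y = y_i + Σ_{j≠i} y_j.
First-order condition: 211.8 − 8y_i − 3Σ_{j≠i} y_j = 0.
With identical fishing fleets, set every y_j = y: then 211.8 − 8y − 12y = 0, i.e. y = 211.8/20 = 10.59.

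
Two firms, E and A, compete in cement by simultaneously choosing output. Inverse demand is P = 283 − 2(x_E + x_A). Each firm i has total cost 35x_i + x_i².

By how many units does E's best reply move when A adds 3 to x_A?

-1

Firm E's profit: π = x_E(283 − 2(x_E + x_A)) − 35x_E − x_E².
∂π/∂x_E = 248 − 6x_E − 2x_A = 0, so x_E = 124/3 − (1/3)x_A.
The reaction-function slope is −1/3, so a 3-unit rise in x_A moves x_E by −1/3 × 3 = −1. E's best response falls — the actions are strategic substitutes.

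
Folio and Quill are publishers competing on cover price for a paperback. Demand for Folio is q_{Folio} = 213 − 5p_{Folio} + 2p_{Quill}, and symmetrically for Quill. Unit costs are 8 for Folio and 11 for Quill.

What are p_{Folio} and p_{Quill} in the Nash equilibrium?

Folio's profit: π = (p_{Folio} − 8)(213 − 5p_{Folio} + 2p_{Quill}).
∂π/∂p_{Folio} = 253 − 10p_{Folio} + 2p_{Quill} = 0 ⇒ p_{Folio} = 25.3 + 0.2p_{Quill}.
Similarly p_{Quill} = 26.8 + 0.2p_{Folio}.
Substituting the second reaction function into the first: p_{Folio} = 25.3 + 0.2(26.8 + 0.2p_{Folio}), which gives 0.96p_{Folio} = 30.66 ⇒ p_{Folio} = 31.9375.
Then p_{Quill} = 26.8 + 0.2·31.9375 = 33.1875.

31.9375, 33.1875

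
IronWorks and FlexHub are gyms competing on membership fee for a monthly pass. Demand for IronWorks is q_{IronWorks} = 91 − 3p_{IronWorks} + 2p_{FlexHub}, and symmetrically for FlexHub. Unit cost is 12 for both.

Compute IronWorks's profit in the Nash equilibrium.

IronWorks's profit: π = (p_{IronWorks} − 12)(91 − 3p_{IronWorks} + 2p_{FlexHub}).
∂π/∂p_{IronWorks} = 127 − 6p_{IronWorks} + 2p_{FlexHub} = 0 ⇒ p_{IronWorks} = 127/6 + (1/3)p_{FlexHub}.
Setting p_{IronWorks} = p_{FlexHub} in the reaction function: p_{IronWorks} = 127/6 + (1/3)p_{IronWorks}, so p_{IronWorks} = (127/6) / (2/3) = 31.75.
q_{IronWorks} = 91 − 3·31.75 + 2·31.75 = 59.25.
Profit = (31.75 − 12)·59.25 = 1170.1875.

1170.1875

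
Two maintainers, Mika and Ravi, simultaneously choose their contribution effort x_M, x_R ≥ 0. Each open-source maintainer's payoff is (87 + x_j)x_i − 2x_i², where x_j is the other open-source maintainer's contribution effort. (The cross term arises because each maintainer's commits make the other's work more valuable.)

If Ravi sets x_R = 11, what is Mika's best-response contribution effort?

24.5

Mika's payoff is (87 + x_R)x_M − 2x_M².
∂π/∂x_M = 87 + x_R − 4x_M = 0, so x_M = 21.75 + 0.25x_R.
At x_R = 11: x_M = 21.75 + 0.25·11 = 24.5.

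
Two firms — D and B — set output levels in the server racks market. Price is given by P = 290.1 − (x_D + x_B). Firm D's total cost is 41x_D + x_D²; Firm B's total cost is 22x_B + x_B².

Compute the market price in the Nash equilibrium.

186.66

Firm D's profit: π = x_D(290.1 − (x_D + x_B)) − 41x_D − x_D².
∂π/∂x_D = 249.1 − 4x_D − x_B = 0, so x_D = 62.275 − 0.25x_B.
By the same steps for B: x_B = 67.025 − 0.25x_D.
Plugging x_B into D's best response: x_D = 62.275 − 0.25(67.025 − 0.25x_D) ⇒ 0.9375x_D = 7283/160, so x_D = 7283/150.
Then x_B = 67.025 − 0.25·(7283/150) = 8233/150.
Equilibrium price: P = 290.1 − 103.44 = 186.66.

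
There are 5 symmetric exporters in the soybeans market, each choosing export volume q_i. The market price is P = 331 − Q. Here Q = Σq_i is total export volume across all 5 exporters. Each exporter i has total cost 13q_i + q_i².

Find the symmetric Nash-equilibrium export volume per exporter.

A representative exporter's profit is π_i = q_i(331 − Q) − 13q_i − q_i², with Q = q_i + Σ_{j≠i} q_j.
First-order condition: 318 − 4q_i − Σ_{j≠i} q_j = 0.
In a symmetric equilibrium every exporter chooses the same q, so Σ_{j≠i} q_j = 4q. The condition becomes 318 − 8q = 0, giving q = 318/8 = 39.75.

39.75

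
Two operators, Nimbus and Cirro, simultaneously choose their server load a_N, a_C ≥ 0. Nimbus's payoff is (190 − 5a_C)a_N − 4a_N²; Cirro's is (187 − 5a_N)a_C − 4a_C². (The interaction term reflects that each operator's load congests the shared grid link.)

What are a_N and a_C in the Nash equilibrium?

Expanding Nimbus's payoff: 190a_N − 5a_Ca_N − 4a_N².
∂π/∂a_N = 190 − 5a_C − 8a_N = 0, so a_N = 23.75 − 0.625a_C.
Likewise for Cirro: a_C = 23.375 − 0.625a_N.
Plugging a_C into Nimbus's best response: a_N = 23.75 − 0.625(23.375 − 0.625a_N) ⇒ (39/64)a_N = 585/64, so a_N = 15.
Then a_C = 23.375 − 0.625·15 = 14.

15, 14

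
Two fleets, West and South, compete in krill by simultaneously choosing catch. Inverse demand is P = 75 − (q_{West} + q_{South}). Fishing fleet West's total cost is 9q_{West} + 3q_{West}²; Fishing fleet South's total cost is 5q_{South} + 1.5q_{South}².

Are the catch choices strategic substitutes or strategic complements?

Fishing fleet West's profit: π = q_{West}(75 − (q_{West} + q_{South})) − 9q_{West} − 3q_{West}².
∂π/∂q_{West} = 66 − 8q_{West} − q_{South} = 0, so q_{West} = 8.25 − 0.125q_{South}.
The best-response slope dq_{West}/dq_{South} = −0.125 < 0: the reaction function is downward-sloping, so the choices are strategic substitutes.

strategic substitutes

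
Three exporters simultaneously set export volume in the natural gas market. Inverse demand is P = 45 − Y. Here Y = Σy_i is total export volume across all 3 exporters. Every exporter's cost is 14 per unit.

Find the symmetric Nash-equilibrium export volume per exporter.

A representative exporter's profit is π_i = y_i(45 − Y) − 14y_i, with Y = y_i + Σ_{j≠i} y_j.
First-order condition: 31 − 2y_i − Σ_{j≠i} y_j = 0.
With identical exporters, set every y_j = y: then 31 − 2y − 2y = 0, i.e. y = 31/4 = 7.75.

7.75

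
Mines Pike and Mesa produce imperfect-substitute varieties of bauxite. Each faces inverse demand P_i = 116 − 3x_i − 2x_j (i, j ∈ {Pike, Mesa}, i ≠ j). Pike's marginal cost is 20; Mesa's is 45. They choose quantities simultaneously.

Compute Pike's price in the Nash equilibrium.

Mine Pike's profit: π = x_{Pike}(116 − 3x_{Pike} − 2x_{Mesa}) − 20x_{Pike}.
∂π/∂x_{Pike} = 96 − 6x_{Pike} − 2x_{Mesa} = 0 ⇒ x_{Pike} = 16 − (1/3)x_{Mesa}.
Similarly x_{Mesa} = 71/6 − (1/3)x_{Pike}.
Plugging x_{Mesa} into Pike's best response: x_{Pike} = 16 − (1/3)(71/6 − (1/3)x_{Pike}) ⇒ (8/9)x_{Pike} = 217/18, so x_{Pike} = 13.5625.
Then x_{Mesa} = 71/6 − (1/3)·13.5625 = 7.3125.
P_{Pike} = 116 − 3·13.5625 − 2·7.3125 = 60.6875.

60.6875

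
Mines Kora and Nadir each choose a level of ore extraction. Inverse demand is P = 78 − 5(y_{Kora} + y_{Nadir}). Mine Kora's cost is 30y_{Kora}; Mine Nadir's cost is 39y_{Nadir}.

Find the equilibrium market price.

49

Mine Kora's profit: π = y_{Kora}(78 − 5(y_{Kora} + y_{Nadir})) − 30y_{Kora}.
∂π/∂y_{Kora} = 48 − 10y_{Kora} − 5y_{Nadir} = 0, so y_{Kora} = 4.8 − 0.5y_{Nadir}.
By the same steps for Nadir: y_{Nadir} = 3.9 − 0.5y_{Kora}.
Plugging y_{Nadir} into Kora's best response: y_{Kora} = 4.8 − 0.5(3.9 − 0.5y_{Kora}) ⇒ 0.75y_{Kora} = 2.85, so y_{Kora} = 3.8.
Then y_{Nadir} = 3.9 − 0.5·3.8 = 2.
Equilibrium price: P = 78 − 5·5.8 = 49.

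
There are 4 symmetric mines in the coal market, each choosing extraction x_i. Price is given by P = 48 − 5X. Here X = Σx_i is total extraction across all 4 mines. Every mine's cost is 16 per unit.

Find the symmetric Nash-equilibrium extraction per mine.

A representative mine's profit is π_i = x_i(48 − 5X) − 16x_i, with X = x_i + Σ_{j≠i} x_j.
First-order condition: 32 − 10x_i − 5Σ_{j≠i} x_j = 0.
In a symmetric equilibrium every mine chooses the same x, so Σ_{j≠i} x_j = 3x. The condition becomes 32 − 25x = 0, giving x = 32/25 = 1.28.

1.28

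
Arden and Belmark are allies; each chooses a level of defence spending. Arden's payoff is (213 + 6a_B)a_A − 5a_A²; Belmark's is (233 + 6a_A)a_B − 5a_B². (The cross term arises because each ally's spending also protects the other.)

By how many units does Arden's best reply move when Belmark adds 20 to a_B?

Expanding Arden's payoff: 213a_A + 6a_Ba_A − 5a_A².
∂π/∂a_A = 213 + 6a_B − 10a_A = 0, so a_A = 21.3 + 0.6a_B.
The reaction-function slope is 0.6, so a 20-unit rise in a_B moves a_A by 0.6 × 20 = 12. Arden's best response rises — the actions are strategic complements.

12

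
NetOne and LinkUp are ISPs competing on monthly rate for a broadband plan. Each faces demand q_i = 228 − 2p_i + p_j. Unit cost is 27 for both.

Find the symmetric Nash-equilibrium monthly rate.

94

NetOne's profit: π = (p_{NetOne} − 27)(228 − 2p_{NetOne} + p_{LinkUp}).
∂π/∂p_{NetOne} = 282 − 4p_{NetOne} + p_{LinkUp} = 0 ⇒ p_{NetOne} = 70.5 + 0.25p_{LinkUp}.
By symmetry p_{LinkUp} = p_{NetOne}; substituting into the reaction function, 0.75p_{NetOne} = 70.5 and p_{NetOne} = 94.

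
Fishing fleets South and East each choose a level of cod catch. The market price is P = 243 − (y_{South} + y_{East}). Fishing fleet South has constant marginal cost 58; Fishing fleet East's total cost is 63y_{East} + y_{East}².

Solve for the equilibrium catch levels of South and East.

80, 25

Fishing fleet South's profit: π = y_{South}(243 − (y_{South} + y_{East})) − 58y_{South}.
∂π/∂y_{South} = 185 − 2y_{South} − y_{East} = 0, so y_{South} = 92.5 − 0.5y_{East}.
For East: ∂π/∂y_{East} = 180 − 4y_{East} − y_{South} = 0 ⇒ y_{East} = 45 − 0.25y_{South}.
Plugging y_{East} into South's best response: y_{South} = 92.5 − 0.5(45 − 0.25y_{South}) ⇒ 0.875y_{South} = 70, so y_{South} = 80.
Then y_{East} = 45 − 0.25·80 = 25.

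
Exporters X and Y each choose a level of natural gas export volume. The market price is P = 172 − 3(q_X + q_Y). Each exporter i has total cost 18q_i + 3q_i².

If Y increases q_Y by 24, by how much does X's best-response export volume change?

-6

Exporter X's profit: π = q_X(172 − 3(q_X + q_Y)) − 18q_X − 3q_X².
∂π/∂q_X = 154 − 12q_X − 3q_Y = 0, so q_X = 77/6 − 0.25q_Y.
The reaction-function slope is −0.25, so a 24-unit rise in q_Y moves q_X by −0.25 × 24 = −6. X's best response falls — the actions are strategic substitutes.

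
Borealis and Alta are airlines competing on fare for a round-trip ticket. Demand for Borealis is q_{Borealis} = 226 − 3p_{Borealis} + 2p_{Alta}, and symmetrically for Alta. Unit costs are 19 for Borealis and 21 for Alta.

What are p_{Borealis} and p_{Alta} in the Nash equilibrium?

71.125, 71.875

Borealis's profit: π = (p_{Borealis} − 19)(226 − 3p_{Borealis} + 2p_{Alta}).
∂π/∂p_{Borealis} = 283 − 6p_{Borealis} + 2p_{Alta} = 0 ⇒ p_{Borealis} = 283/6 + (1/3)p_{Alta}.
Similarly p_{Alta} = 289/6 + (1/3)p_{Borealis}.
Solving the two reaction functions simultaneously: (1 − (1/3)(1/3))p_{Borealis} = 283/6 + (1/3)·(289/6), so (8/9)p_{Borealis} = 569/9 and p_{Borealis} = 71.125.
Then p_{Alta} = 289/6 + (1/3)·71.125 = 71.875.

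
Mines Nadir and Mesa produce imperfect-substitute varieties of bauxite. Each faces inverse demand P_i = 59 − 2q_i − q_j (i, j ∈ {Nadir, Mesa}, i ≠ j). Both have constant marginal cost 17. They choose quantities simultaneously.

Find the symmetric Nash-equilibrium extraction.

Mine Nadir's profit: π = q_{Nadir}(59 − 2q_{Nadir} − q_{Mesa}) − 17q_{Nadir}.
∂π/∂q_{Nadir} = 42 − 4q_{Nadir} − q_{Mesa} = 0 ⇒ q_{Nadir} = 10.5 − 0.25q_{Mesa}.
Setting q_{Nadir} = q_{Mesa} in the reaction function: q_{Nadir} = 10.5 − 0.25q_{Nadir}, so q_{Nadir} = 10.5 / 1.25 = 8.4.

8.4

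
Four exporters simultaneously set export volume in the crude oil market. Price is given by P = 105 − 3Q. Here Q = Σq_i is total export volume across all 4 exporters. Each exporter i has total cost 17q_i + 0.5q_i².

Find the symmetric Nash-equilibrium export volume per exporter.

A representative exporter's profit is π_i = q_i(105 − 3Q) − 17q_i − 0.5q_i², with Q = q_i + Σ_{j≠i} q_j.
First-order condition: 88 − 7q_i − 3Σ_{j≠i} q_j = 0.
Imposing symmetry (q_j = q for all j) turns Σ_{j≠i} q_j into 3q, so 88 = 16q and q = 5.5.

5.5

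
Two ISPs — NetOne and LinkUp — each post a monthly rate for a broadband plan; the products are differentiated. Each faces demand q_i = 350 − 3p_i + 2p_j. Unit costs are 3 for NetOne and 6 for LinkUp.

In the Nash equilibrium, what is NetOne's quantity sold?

261.9375

NetOne's profit: π = (p_{NetOne} − 3)(350 − 3p_{NetOne} + 2p_{LinkUp}).
∂π/∂p_{NetOne} = 359 − 6p_{NetOne} + 2p_{LinkUp} = 0 ⇒ p_{NetOne} = 359/6 + (1/3)p_{LinkUp}.
Similarly p_{LinkUp} = 184/3 + (1/3)p_{NetOne}.
Solving the two reaction functions simultaneously: (1 − (1/3)(1/3))p_{NetOne} = 359/6 + (1/3)·(184/3), so (8/9)p_{NetOne} = 1445/18 and p_{NetOne} = 90.3125.
Then p_{LinkUp} = 184/3 + (1/3)·90.3125 = 91.4375.
q_{NetOne} = 350 − 3·90.3125 + 2·91.4375 = 261.9375.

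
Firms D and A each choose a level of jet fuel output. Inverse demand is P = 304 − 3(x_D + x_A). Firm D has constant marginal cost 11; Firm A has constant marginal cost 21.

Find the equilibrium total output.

64

Firm D's profit: π = x_D(304 − 3(x_D + x_A)) − 11x_D.
∂π/∂x_D = 293 − 6x_D − 3x_A = 0, so x_D = 293/6 − 0.5x_A.
By the same steps for A: x_A = 283/6 − 0.5x_D.
Plugging x_A into D's best response: x_D = 293/6 − 0.5(283/6 − 0.5x_D) ⇒ 0.75x_D = 25.25, so x_D = 101/3.
Then x_A = 283/6 − 0.5·(101/3) = 91/3.
Total output: 101/3 + 91/3 = 64.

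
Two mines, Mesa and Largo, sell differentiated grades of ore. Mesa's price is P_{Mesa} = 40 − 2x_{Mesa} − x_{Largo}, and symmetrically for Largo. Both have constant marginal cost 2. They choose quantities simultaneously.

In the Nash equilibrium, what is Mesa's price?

Mine Mesa's profit: π = x_{Mesa}(40 − 2x_{Mesa} − x_{Largo}) − 2x_{Mesa}.
∂π/∂x_{Mesa} = 38 − 4x_{Mesa} − x_{Largo} = 0 ⇒ x_{Mesa} = 9.5 − 0.25x_{Largo}.
Setting x_{Mesa} = x_{Largo} in the reaction function: x_{Mesa} = 9.5 − 0.25x_{Mesa}, so x_{Mesa} = 9.5 / 1.25 = 7.6.
P_{Mesa} = 40 − 2·7.6 − 7.6 = 17.2.

17.2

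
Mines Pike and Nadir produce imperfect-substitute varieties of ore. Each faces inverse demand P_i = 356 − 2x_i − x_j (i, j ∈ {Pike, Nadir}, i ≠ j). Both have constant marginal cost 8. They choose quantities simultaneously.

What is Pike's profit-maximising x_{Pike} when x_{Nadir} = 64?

71

Mine Pike's profit: π = x_{Pike}(356 − 2x_{Pike} − x_{Nadir}) − 8x_{Pike}.
∂π/∂x_{Pike} = 348 − 4x_{Pike} − x_{Nadir} = 0 ⇒ x_{Pike} = 87 − 0.25x_{Nadir}.
At x_{Nadir} = 64: x_{Pike} = 87 − 0.25·64 = 71.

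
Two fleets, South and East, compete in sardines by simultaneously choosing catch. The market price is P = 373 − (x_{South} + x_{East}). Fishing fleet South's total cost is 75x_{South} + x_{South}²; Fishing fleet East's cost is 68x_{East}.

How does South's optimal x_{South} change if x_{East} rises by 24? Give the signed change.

Fishing fleet South's profit: π = x_{South}(373 − (x_{South} + x_{East})) − 75x_{South} − x_{South}².
∂π/∂x_{South} = 298 − 4x_{South} − x_{East} = 0, so x_{South} = 74.5 − 0.25x_{East}.
The reaction-function slope is −0.25, so a 24-unit rise in x_{East} moves x_{South} by −0.25 × 24 = −6. South's best response falls — the actions are strategic substitutes.

-6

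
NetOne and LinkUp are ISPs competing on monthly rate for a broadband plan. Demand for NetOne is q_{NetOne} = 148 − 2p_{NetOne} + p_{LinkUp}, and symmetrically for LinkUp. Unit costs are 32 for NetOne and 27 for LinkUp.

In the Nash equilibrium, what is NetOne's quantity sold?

NetOne's profit: π = (p_{NetOne} − 32)(148 − 2p_{NetOne} + p_{LinkUp}).
∂π/∂p_{NetOne} = 212 − 4p_{NetOne} + p_{LinkUp} = 0 ⇒ p_{NetOne} = 53 + 0.25p_{LinkUp}.
Similarly p_{LinkUp} = 50.5 + 0.25p_{NetOne}.
Solving the two reaction functions simultaneously: (1 − (0.25)(0.25))p_{NetOne} = 53 + 0.25·50.5, so 0.9375p_{NetOne} = 65.625 and p_{NetOne} = 70.
Then p_{LinkUp} = 50.5 + 0.25·70 = 68.
q_{NetOne} = 148 − 2·70 + 68 = 76.

76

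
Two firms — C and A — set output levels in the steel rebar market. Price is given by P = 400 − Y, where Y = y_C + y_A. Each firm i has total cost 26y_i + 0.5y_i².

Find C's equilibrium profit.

Firm C's profit: π = y_C(400 − (y_C + y_A)) − 26y_C − 0.5y_C².
∂π/∂y_C = 374 − 3y_C − y_A = 0, so y_C = 374/3 − (1/3)y_A.
Setting y_C = y_A in the reaction function: y_C = 374/3 − (1/3)y_C, so y_C = (374/3) / (4/3) = 93.5.
Price P = 400 − 187 = 213.
C's profit: (213 − 26)·93.5 − 0.5(93.5)² = 13113.375.

13113.375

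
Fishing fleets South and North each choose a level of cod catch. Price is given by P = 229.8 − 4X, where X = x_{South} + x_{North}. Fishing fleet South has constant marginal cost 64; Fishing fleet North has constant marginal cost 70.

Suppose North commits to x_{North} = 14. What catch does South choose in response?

Fishing fleet South's profit: π = x_{South}(229.8 − 4(x_{South} + x_{North})) − 64x_{South}.
∂π/∂x_{South} = 165.8 − 8x_{South} − 4x_{North} = 0, so x_{South} = 20.725 − 0.5x_{North}.
At x_{North} = 14: x_{South} = 20.725 − 0.5·14 = 13.725.

13.725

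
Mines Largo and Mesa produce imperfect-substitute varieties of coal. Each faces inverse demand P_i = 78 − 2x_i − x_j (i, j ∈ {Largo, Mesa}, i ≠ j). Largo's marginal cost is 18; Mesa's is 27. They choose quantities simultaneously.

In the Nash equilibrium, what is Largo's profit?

Mine Largo's profit: π = x_{Largo}(78 − 2x_{Largo} − x_{Mesa}) − 18x_{Largo}.
∂π/∂x_{Largo} = 60 − 4x_{Largo} − x_{Mesa} = 0 ⇒ x_{Largo} = 15 − 0.25x_{Mesa}.
Similarly x_{Mesa} = 12.75 − 0.25x_{Largo}.
Plugging x_{Mesa} into Largo's best response: x_{Largo} = 15 − 0.25(12.75 − 0.25x_{Largo}) ⇒ 0.9375x_{Largo} = 11.8125, so x_{Largo} = 12.6.
Then x_{Mesa} = 12.75 − 0.25·12.6 = 9.6.
P_{Largo} = 78 − 2·12.6 − 9.6 = 43.2.
Profit = (43.2 − 18)·12.6 = 317.52.

317.52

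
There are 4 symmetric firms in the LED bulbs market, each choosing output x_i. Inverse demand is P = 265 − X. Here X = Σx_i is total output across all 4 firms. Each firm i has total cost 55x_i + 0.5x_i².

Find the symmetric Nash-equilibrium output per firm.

35

A representative firm's profit is π_i = x_i(265 − X) − 55x_i − 0.5x_i², with X = x_i + Σ_{j≠i} x_j.
First-order condition: 210 − 3x_i − Σ_{j≠i} x_j = 0.
With identical firms, set every x_j = x: then 210 − 3x − 3x = 0, i.e. x = 210/6 = 35.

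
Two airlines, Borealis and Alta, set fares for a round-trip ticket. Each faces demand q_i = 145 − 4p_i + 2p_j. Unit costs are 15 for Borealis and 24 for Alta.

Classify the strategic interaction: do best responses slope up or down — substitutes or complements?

strategic complements

Borealis's profit: π = (p_{Borealis} − 15)(145 − 4p_{Borealis} + 2p_{Alta}).
∂π/∂p_{Borealis} = 205 − 8p_{Borealis} + 2p_{Alta} = 0 ⇒ p_{Borealis} = 25.625 + 0.25p_{Alta}.
The best-response slope dp_{Borealis}/dp_{Alta} = 0.25 > 0: the reaction function is upward-sloping, so the choices are strategic complements.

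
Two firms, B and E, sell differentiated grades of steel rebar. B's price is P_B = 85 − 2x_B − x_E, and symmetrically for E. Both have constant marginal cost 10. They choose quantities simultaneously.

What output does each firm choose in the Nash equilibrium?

Firm B's profit: π = x_B(85 − 2x_B − x_E) − 10x_B.
∂π/∂x_B = 75 − 4x_B − x_E = 0 ⇒ x_B = 18.75 − 0.25x_E.
The game is symmetric, so in equilibrium x_E = x_B: the reaction function gives 1.25x_B = 18.75, hence x_B = 15.

15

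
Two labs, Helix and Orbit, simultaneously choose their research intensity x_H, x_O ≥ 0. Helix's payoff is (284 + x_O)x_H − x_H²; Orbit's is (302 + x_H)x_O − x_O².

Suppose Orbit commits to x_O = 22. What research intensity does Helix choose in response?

153

Expanding Helix's payoff: 284x_H + x_Ox_H − x_H².
∂π/∂x_H = 284 + x_O − 2x_H = 0, so x_H = 142 + 0.5x_O.
At x_O = 22: x_H = 142 + 0.5·22 = 153.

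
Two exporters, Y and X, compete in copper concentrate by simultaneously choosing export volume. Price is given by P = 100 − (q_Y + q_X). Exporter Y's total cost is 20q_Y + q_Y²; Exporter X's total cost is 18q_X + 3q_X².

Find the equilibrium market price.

74

Exporter Y's profit: π = q_Y(100 − (q_Y + q_X)) − 20q_Y − q_Y².
∂π/∂q_Y = 80 − 4q_Y − q_X = 0, so q_Y = 20 − 0.25q_X.
For X: ∂π/∂q_X = 82 − 8q_X − q_Y = 0 ⇒ q_X = 10.25 − 0.125q_Y.
Substituting the second reaction function into the first: q_Y = 20 − 0.25(10.25 − 0.125q_Y), which gives (31/32)q_Y = 17.4375 ⇒ q_Y = 18.
Then q_X = 10.25 − 0.125·18 = 8.
Equilibrium price: P = 100 − 26 = 74.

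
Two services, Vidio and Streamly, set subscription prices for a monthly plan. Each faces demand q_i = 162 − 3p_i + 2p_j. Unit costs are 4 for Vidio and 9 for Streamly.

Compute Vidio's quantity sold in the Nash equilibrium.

121.3125

Vidio's profit: π = (p_{Vidio} − 4)(162 − 3p_{Vidio} + 2p_{Streamly}).
∂π/∂p_{Vidio} = 174 − 6p_{Vidio} + 2p_{Streamly} = 0 ⇒ p_{Vidio} = 29 + (1/3)p_{Streamly}.
Similarly p_{Streamly} = 31.5 + (1/3)p_{Vidio}.
Plugging p_{Streamly} into Vidio's best response: p_{Vidio} = 29 + (1/3)(31.5 + (1/3)p_{Vidio}) ⇒ (8/9)p_{Vidio} = 39.5, so p_{Vidio} = 44.4375.
Then p_{Streamly} = 31.5 + (1/3)·44.4375 = 46.3125.
q_{Vidio} = 162 − 3·44.4375 + 2·46.3125 = 121.3125.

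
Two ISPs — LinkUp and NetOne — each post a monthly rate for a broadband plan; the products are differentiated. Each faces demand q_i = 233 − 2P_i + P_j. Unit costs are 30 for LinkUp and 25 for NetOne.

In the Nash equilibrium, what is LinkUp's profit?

LinkUp's profit: π = (P_{LinkUp} − 30)(233 − 2P_{LinkUp} + P_{NetOne}).
∂π/∂P_{LinkUp} = 293 − 4P_{LinkUp} + P_{NetOne} = 0 ⇒ P_{LinkUp} = 73.25 + 0.25P_{NetOne}.
Similarly P_{NetOne} = 70.75 + 0.25P_{LinkUp}.
Plugging P_{NetOne} into LinkUp's best response: P_{LinkUp} = 73.25 + 0.25(70.75 + 0.25P_{LinkUp}) ⇒ 0.9375P_{LinkUp} = 90.9375, so P_{LinkUp} = 97.
Then P_{NetOne} = 70.75 + 0.25·97 = 95.
q_{LinkUp} = 233 − 2·97 + 95 = 134.
Profit = (97 − 30)·134 = 8978.

8978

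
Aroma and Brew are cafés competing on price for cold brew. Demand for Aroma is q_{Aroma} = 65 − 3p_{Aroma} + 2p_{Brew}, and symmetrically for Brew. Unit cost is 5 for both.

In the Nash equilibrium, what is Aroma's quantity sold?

45

Aroma's profit: π = (p_{Aroma} − 5)(65 − 3p_{Aroma} + 2p_{Brew}).
∂π/∂p_{Aroma} = 80 − 6p_{Aroma} + 2p_{Brew} = 0 ⇒ p_{Aroma} = 40/3 + (1/3)p_{Brew}.
The game is symmetric, so in equilibrium p_{Brew} = p_{Aroma}: the reaction function gives (2/3)p_{Aroma} = 40/3, hence p_{Aroma} = 20.
q_{Aroma} = 65 − 3·20 + 2·20 = 45.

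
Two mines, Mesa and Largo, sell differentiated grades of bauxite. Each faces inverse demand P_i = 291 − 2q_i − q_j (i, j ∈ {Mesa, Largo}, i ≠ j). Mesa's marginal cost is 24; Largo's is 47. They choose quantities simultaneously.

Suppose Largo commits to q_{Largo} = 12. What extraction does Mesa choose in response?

63.75

Mine Mesa's profit: π = q_{Mesa}(291 − 2q_{Mesa} − q_{Largo}) − 24q_{Mesa}.
∂π/∂q_{Mesa} = 267 − 4q_{Mesa} − q_{Largo} = 0 ⇒ q_{Mesa} = 66.75 − 0.25q_{Largo}.
At q_{Largo} = 12: q_{Mesa} = 66.75 − 0.25·12 = 63.75.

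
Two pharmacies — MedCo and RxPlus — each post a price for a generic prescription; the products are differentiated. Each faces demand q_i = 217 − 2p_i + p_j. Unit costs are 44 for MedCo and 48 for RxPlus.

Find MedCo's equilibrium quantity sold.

116.4

MedCo's profit: π = (p_{MedCo} − 44)(217 − 2p_{MedCo} + p_{RxPlus}).
∂π/∂p_{MedCo} = 305 − 4p_{MedCo} + p_{RxPlus} = 0 ⇒ p_{MedCo} = 76.25 + 0.25p_{RxPlus}.
Similarly p_{RxPlus} = 78.25 + 0.25p_{MedCo}.
Solving the two reaction functions simultaneously: (1 − (0.25)(0.25))p_{MedCo} = 76.25 + 0.25·78.25, so 0.9375p_{MedCo} = 95.8125 and p_{MedCo} = 102.2.
Then p_{RxPlus} = 78.25 + 0.25·102.2 = 103.8.
q_{MedCo} = 217 − 2·102.2 + 103.8 = 116.4.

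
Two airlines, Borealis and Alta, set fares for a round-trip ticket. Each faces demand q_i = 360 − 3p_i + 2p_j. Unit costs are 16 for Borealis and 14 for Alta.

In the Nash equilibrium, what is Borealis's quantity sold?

256.875

Borealis's profit: π = (p_{Borealis} − 16)(360 − 3p_{Borealis} + 2p_{Alta}).
∂π/∂p_{Borealis} = 408 − 6p_{Borealis} + 2p_{Alta} = 0 ⇒ p_{Borealis} = 68 + (1/3)p_{Alta}.
Similarly p_{Alta} = 67 + (1/3)p_{Borealis}.
Plugging p_{Alta} into Borealis's best response: p_{Borealis} = 68 + (1/3)(67 + (1/3)p_{Borealis}) ⇒ (8/9)p_{Borealis} = 271/3, so p_{Borealis} = 101.625.
Then p_{Alta} = 67 + (1/3)·101.625 = 100.875.
q_{Borealis} = 360 − 3·101.625 + 2·100.875 = 256.875.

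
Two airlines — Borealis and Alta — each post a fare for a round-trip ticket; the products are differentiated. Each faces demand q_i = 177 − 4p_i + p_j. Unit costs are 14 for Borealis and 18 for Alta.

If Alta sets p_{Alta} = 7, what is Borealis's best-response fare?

Borealis's profit: π = (p_{Borealis} − 14)(177 − 4p_{Borealis} + p_{Alta}).
∂π/∂p_{Borealis} = 233 − 8p_{Borealis} + p_{Alta} = 0 ⇒ p_{Borealis} = 29.125 + 0.125p_{Alta}.
At p_{Alta} = 7: p_{Borealis} = 29.125 + 0.125·7 = 30.

30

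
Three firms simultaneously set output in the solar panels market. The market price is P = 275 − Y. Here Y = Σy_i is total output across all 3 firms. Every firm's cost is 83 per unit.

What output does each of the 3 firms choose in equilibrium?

48

A representative firm's profit is π_i = y_i(275 − Y) − 83y_i, with Y = y_i + Σ_{j≠i} y_j.
First-order condition: 192 − 2y_i − Σ_{j≠i} y_j = 0.
In a symmetric equilibrium every firm chooses the same y, so Σ_{j≠i} y_j = 2y. The condition becomes 192 − 4y = 0, giving y = 192/4 = 48.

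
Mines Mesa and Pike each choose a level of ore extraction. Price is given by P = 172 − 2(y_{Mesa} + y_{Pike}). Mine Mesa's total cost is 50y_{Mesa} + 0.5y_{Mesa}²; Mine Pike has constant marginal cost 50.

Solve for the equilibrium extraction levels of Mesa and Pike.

Mine Mesa's profit: π = y_{Mesa}(172 − 2(y_{Mesa} + y_{Pike})) − 50y_{Mesa} − 0.5y_{Mesa}².
∂π/∂y_{Mesa} = 122 − 5y_{Mesa} − 2y_{Pike} = 0, so y_{Mesa} = 24.4 − 0.4y_{Pike}.
For Pike: ∂π/∂y_{Pike} = 122 − 4y_{Pike} − 2y_{Mesa} = 0 ⇒ y_{Pike} = 30.5 − 0.5y_{Mesa}.
Plugging y_{Pike} into Mesa's best response: y_{Mesa} = 24.4 − 0.4(30.5 − 0.5y_{Mesa}) ⇒ 0.8y_{Mesa} = 12.2, so y_{Mesa} = 15.25.
Then y_{Pike} = 30.5 − 0.5·15.25 = 22.875.

15.25, 22.875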